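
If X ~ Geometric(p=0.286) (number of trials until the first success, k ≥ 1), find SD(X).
2.9545

We have X ~ Geometric(p=0.286) (number of trials until the first success, k ≥ 1).

For a Geometric distribution with p=0.286 (number of trials until the first success, k ≥ 1):
σ = √Var(X) = 2.9545

The standard deviation is the square root of the variance.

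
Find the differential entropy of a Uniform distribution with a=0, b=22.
3.0910 nats

We have X ~ Uniform(a=0, b=22).

The differential entropy measures the uncertainty or information content of the distribution.

For a Uniform distribution with a=0, b=22:
h(X) = 3.0910 nats

(In bits, this would be 4.4594 bits.)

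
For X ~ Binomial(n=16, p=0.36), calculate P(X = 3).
0.078965

We have X ~ Binomial(n=16, p=0.36).

For a Binomial distribution, the PMF gives us the probability of each outcome.

Using the PMF formula:
P(X = 3) = 0.078965

Rounded to 4 decimal places: 0.0790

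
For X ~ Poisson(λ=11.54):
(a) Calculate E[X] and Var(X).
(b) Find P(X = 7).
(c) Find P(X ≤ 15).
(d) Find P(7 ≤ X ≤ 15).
(a) E[X] = 11.5400, Var(X) = 11.5400
(b) P(X = 7) = 0.052632
(c) P(X ≤ 15) = 0.875758
(d) P(7 ≤ X ≤ 15) = 0.816778

We have X ~ Poisson(λ=11.54).

(a) Moments:
E[X] = 11.5400
Var(X) = 11.5400
σ = √Var(X) = 3.3971

(b) Point probability using PMF:
P(X = 7) = 0.052632

(c) Cumulative probability using CDF:
P(X ≤ 15) = F(15) = 0.875758

(d) Range probability:
P(7 ≤ X ≤ 15) = P(X ≤ 15) - P(X ≤ 6)
                   = F(15) - F(6)
                   = 0.875758 - 0.058980
                   = 0.816778

This means approximately 81.7% of outcomes fall in the interval [7, 15].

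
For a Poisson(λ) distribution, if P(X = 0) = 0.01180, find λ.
λ = 4.4397

For a Poisson(λ) distribution, the PMF at 0 is:
P(X = 0) = λ^0 e^(-λ) / 0! = e^(-λ)

Given P(X = 0) = 0.01180:
e^(-λ) = 0.01180
-λ = ln(0.01180)
λ = -ln(0.01180) = 4.4397

Verification: e^(-4.4397) = 0.01180 ✓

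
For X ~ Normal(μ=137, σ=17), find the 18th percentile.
121.4388

We have X ~ Normal(μ=137, σ=17).

We want to find x such that P(X ≤ x) = 0.18.

This is the 18th percentile, which means 18% of values fall below this point.

Using the inverse CDF (quantile function):
x = F⁻¹(0.18) = 121.4388

Verification: P(X ≤ 121.4388) = 0.18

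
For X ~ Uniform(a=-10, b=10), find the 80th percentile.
6.0000

We have X ~ Uniform(a=-10, b=10).

We want to find x such that P(X ≤ x) = 0.8.

This is the 80th percentile, which means 80% of values fall below this point.

Using the inverse CDF (quantile function):
x = F⁻¹(0.8) = 6.0000

Verification: P(X ≤ 6.0000) = 0.8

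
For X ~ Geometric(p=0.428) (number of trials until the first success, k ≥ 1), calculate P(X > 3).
0.187149

We have X ~ Geometric(p=0.428) (number of trials until the first success, k ≥ 1).

P(X > 3) = 1 - P(X ≤ 3)
                = 1 - F(3)
                = 1 - 0.812851
                = 0.187149

So there's approximately a 18.7% chance that X exceeds 3.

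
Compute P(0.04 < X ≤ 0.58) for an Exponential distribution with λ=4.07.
0.755398

We have X ~ Exponential(λ=4.07).

To find P(0.04 < X ≤ 0.58), we use:
P(0.04 < X ≤ 0.58) = P(X ≤ 0.58) - P(X ≤ 0.04)
                 = F(0.58) - F(0.04)
                 = 0.905636 - 0.150239
                 = 0.755398

So there's approximately a 75.5% chance that X falls in this range.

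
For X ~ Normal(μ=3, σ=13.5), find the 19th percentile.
-8.8516

We have X ~ Normal(μ=3, σ=13.5).

We want to find x such that P(X ≤ x) = 0.19.

This is the 19th percentile, which means 19% of values fall below this point.

Using the inverse CDF (quantile function):
x = F⁻¹(0.19) = -8.8516

Verification: P(X ≤ -8.8516) = 0.19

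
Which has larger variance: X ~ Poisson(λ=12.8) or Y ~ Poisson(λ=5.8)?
X has larger variance (12.8000 > 5.8000)

Compute the variance for each distribution:

X ~ Poisson(λ=12.8):
Var(X) = 12.8000

Y ~ Poisson(λ=5.8):
Var(Y) = 5.8000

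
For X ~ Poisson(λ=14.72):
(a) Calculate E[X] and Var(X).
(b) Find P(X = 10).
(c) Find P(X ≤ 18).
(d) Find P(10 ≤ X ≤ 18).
(a) E[X] = 14.7200, Var(X) = 14.7200
(b) P(X = 10) = 0.053272
(c) P(X ≤ 18) = 0.838680
(d) P(10 ≤ X ≤ 18) = 0.759230

We have X ~ Poisson(λ=14.72).

(a) Moments:
E[X] = 14.7200
Var(X) = 14.7200
σ = √Var(X) = 3.8367

(b) Point probability using PMF:
P(X = 10) = 0.053272

(c) Cumulative probability using CDF:
P(X ≤ 18) = F(18) = 0.838680

(d) Range probability:
P(10 ≤ X ≤ 18) = P(X ≤ 18) - P(X ≤ 9)
                   = F(18) - F(9)
                   = 0.838680 - 0.079450
                   = 0.759230

This means approximately 75.9% of outcomes fall in the interval [10, 18].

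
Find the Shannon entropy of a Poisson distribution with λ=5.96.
2.2958 nats

We have X ~ Poisson(λ=5.96).

The Shannon entropy measures the uncertainty or information content of the distribution.

For a Poisson distribution with λ=5.96:
H(X) = 2.2958 nats

(In bits, this would be 3.3122 bits.)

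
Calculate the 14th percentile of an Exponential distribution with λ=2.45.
0.0616

We have X ~ Exponential(λ=2.45).

We want to find x such that P(X ≤ x) = 0.14.

This is the 14th percentile, which means 14% of values fall below this point.

Using the inverse CDF (quantile function):
x = F⁻¹(0.14) = 0.0616

Verification: P(X ≤ 0.0616) = 0.14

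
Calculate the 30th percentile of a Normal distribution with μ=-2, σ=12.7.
-8.6599

We have X ~ Normal(μ=-2, σ=12.7).

We want to find x such that P(X ≤ x) = 0.3.

This is the 30th percentile, which means 30% of values fall below this point.

Using the inverse CDF (quantile function):
x = F⁻¹(0.3) = -8.6599

Verification: P(X ≤ -8.6599) = 0.3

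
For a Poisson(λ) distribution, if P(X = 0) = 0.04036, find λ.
λ = 3.2099

For a Poisson(λ) distribution, the PMF at 0 is:
P(X = 0) = λ^0 e^(-λ) / 0! = e^(-λ)

Given P(X = 0) = 0.04036:
e^(-λ) = 0.04036
-λ = ln(0.04036)
λ = -ln(0.04036) = 3.2099

Verification: e^(-3.2099) = 0.04036 ✓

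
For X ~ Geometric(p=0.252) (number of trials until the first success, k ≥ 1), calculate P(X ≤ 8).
0.902003

We have X ~ Geometric(p=0.252) (number of trials until the first success, k ≥ 1).

The CDF gives us P(X ≤ k).

Using the CDF:
P(X ≤ 8) = 0.902003

This means there's approximately a 90.2% chance that X is at most 8.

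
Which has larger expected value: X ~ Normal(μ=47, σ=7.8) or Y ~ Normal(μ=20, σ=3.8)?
X has larger mean (47.0000 > 20.0000)

Compute the expected value for each distribution:

X ~ Normal(μ=47, σ=7.8):
E[X] = 47.0000

Y ~ Normal(μ=20, σ=3.8):
E[Y] = 20.0000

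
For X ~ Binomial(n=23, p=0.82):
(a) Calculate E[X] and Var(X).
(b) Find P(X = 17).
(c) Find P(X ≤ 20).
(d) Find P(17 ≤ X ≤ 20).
(a) E[X] = 18.8600, Var(X) = 3.3948
(b) P(X = 17) = 0.117642
(c) P(X ≤ 20) = 0.810007
(d) P(17 ≤ X ≤ 20) = 0.705571

We have X ~ Binomial(n=23, p=0.82).

(a) Moments:
E[X] = 18.8600
Var(X) = 3.3948
σ = √Var(X) = 1.8425

(b) Point probability using PMF:
P(X = 17) = 0.117642

(c) Cumulative probability using CDF:
P(X ≤ 20) = F(20) = 0.810007

(d) Range probability:
P(17 ≤ X ≤ 20) = P(X ≤ 20) - P(X ≤ 16)
                   = F(20) - F(16)
                   = 0.810007 - 0.104436
                   = 0.705571

This means approximately 70.6% of outcomes fall in the interval [17, 20].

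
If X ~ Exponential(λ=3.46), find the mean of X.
0.2890

We have X ~ Exponential(λ=3.46).

For an Exponential distribution with λ=3.46:
E[X] = 0.2890

This is the expected (average) value of X.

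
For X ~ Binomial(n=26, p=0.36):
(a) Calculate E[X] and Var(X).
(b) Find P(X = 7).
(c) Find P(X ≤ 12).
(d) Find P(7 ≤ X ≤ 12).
(a) E[X] = 9.3600, Var(X) = 5.9904
(b) P(X = 7) = 0.107061
(c) P(X ≤ 12) = 0.898697
(d) P(7 ≤ X ≤ 12) = 0.779264

We have X ~ Binomial(n=26, p=0.36).

(a) Moments:
E[X] = 9.3600
Var(X) = 5.9904
σ = √Var(X) = 2.4475

(b) Point probability using PMF:
P(X = 7) = 0.107061

(c) Cumulative probability using CDF:
P(X ≤ 12) = F(12) = 0.898697

(d) Range probability:
P(7 ≤ X ≤ 12) = P(X ≤ 12) - P(X ≤ 6)
                   = F(12) - F(6)
                   = 0.898697 - 0.119432
                   = 0.779264

This means approximately 77.9% of outcomes fall in the interval [7, 12].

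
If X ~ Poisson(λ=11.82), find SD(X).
3.4380

We have X ~ Poisson(λ=11.82).

For a Poisson distribution with λ=11.82:
σ = √Var(X) = 3.4380

The standard deviation is the square root of the variance.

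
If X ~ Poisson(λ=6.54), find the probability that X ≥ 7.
0.479766

We have X ~ Poisson(λ=6.54).

For discrete distributions, P(X ≥ 7) = 1 - P(X ≤ 6).

P(X ≤ 6) = 0.520234
P(X ≥ 7) = 1 - 0.520234 = 0.479766

So there's approximately a 48.0% chance that X is at least 7.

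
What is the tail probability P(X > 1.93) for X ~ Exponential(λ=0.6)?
0.314114

We have X ~ Exponential(λ=0.6).

P(X > 1.93) = 1 - P(X ≤ 1.93)
                = 1 - F(1.93)
                = 1 - 0.685886
                = 0.314114

So there's approximately a 31.4% chance that X exceeds 1.93.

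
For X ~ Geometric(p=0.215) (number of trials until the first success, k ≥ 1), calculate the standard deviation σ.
4.1209

We have X ~ Geometric(p=0.215) (number of trials until the first success, k ≥ 1).

For a Geometric distribution with p=0.215 (number of trials until the first success, k ≥ 1):
σ = √Var(X) = 4.1209

The standard deviation is the square root of the variance.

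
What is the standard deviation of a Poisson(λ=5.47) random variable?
2.3388

We have X ~ Poisson(λ=5.47).

For a Poisson distribution with λ=5.47:
σ = √Var(X) = 2.3388

The standard deviation is the square root of the variance.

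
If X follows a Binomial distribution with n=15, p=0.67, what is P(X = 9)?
0.175858

We have X ~ Binomial(n=15, p=0.67).

For a Binomial distribution, the PMF gives us the probability of each outcome.

Using the PMF formula:
P(X = 9) = 0.175858

Rounded to 4 decimal places: 0.1759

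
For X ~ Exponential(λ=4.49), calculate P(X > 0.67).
0.049376

We have X ~ Exponential(λ=4.49).

P(X > 0.67) = 1 - P(X ≤ 0.67)
                = 1 - F(0.67)
                = 1 - 0.950624
                = 0.049376

So there's approximately a 4.9% chance that X exceeds 0.67.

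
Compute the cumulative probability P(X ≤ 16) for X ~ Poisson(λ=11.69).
0.914671

We have X ~ Poisson(λ=11.69).

The CDF gives us P(X ≤ k).

Using the CDF:
P(X ≤ 16) = 0.914671

This means there's approximately a 91.5% chance that X is at most 16.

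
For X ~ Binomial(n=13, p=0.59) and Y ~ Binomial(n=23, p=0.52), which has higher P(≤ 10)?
X has higher probability (P(X ≤ 10) = 0.9499 > P(Y ≤ 10) = 0.2711)

Compute P(≤ 10) for each distribution:

X ~ Binomial(n=13, p=0.59):
P(X ≤ 10) = 0.9499

Y ~ Binomial(n=23, p=0.52):
P(Y ≤ 10) = 0.2711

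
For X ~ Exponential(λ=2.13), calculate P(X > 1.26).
0.068303

We have X ~ Exponential(λ=2.13).

P(X > 1.26) = 1 - P(X ≤ 1.26)
                = 1 - F(1.26)
                = 1 - 0.931697
                = 0.068303

So there's approximately a 6.8% chance that X exceeds 1.26.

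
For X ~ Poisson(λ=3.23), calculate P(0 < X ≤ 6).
0.913976

We have X ~ Poisson(λ=3.23).

To find P(0 < X ≤ 6), we use:
P(0 < X ≤ 6) = P(X ≤ 6) - P(X ≤ 0)
                 = F(6) - F(0)
                 = 0.953533 - 0.039557
                 = 0.913976

So there's approximately a 91.4% chance that X falls in this range.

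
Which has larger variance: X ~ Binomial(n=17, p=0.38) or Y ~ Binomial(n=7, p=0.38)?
X has larger variance (4.0052 > 1.6492)

Compute the variance for each distribution:

X ~ Binomial(n=17, p=0.38):
Var(X) = 4.0052

Y ~ Binomial(n=7, p=0.38):
Var(Y) = 1.6492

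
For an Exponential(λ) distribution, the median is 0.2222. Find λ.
λ = 3.1195

For X ~ Exponential(λ), the CDF is F(x) = 1 - e^(-λx).
The median m satisfies F(m) = 0.5:
1 - e^(-λm) = 0.5
e^(-λm) = 0.5
λm = ln(2)
m = ln(2) / λ

Given m = 0.2222:
λ = ln(2) / 0.2222 = 0.693147 / 0.2222 = 3.1195

Verification: ln(2) / 3.1195 = 0.2222 ✓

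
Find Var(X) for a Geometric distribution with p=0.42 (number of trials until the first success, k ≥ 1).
3.2880

We have X ~ Geometric(p=0.42) (number of trials until the first success, k ≥ 1).

For a Geometric distribution with p=0.42 (number of trials until the first success, k ≥ 1):
Var(X) = 3.2880

The variance measures the spread of the distribution around the mean.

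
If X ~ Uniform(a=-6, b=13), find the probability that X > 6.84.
0.324211

We have X ~ Uniform(a=-6, b=13).

P(X > 6.84) = 1 - P(X ≤ 6.84)
                = 1 - F(6.84)
                = 1 - 0.675789
                = 0.324211

So there's approximately a 32.4% chance that X exceeds 6.84.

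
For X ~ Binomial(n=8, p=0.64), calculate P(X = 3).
0.088765

We have X ~ Binomial(n=8, p=0.64).

For a Binomial distribution, the PMF gives us the probability of each outcome.

Using the PMF formula:
P(X = 3) = 0.088765

Rounded to 4 decimal places: 0.0888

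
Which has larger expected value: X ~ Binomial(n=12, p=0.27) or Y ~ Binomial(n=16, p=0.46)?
Y has larger mean (7.3600 > 3.2400)

Compute the expected value for each distribution:

X ~ Binomial(n=12, p=0.27):
E[X] = 3.2400

Y ~ Binomial(n=16, p=0.46):
E[Y] = 7.3600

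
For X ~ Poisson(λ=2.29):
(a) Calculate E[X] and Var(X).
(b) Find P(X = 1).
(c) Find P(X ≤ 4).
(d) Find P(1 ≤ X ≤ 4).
(a) E[X] = 2.2900, Var(X) = 2.2900
(b) P(X = 1) = 0.231900
(c) P(X ≤ 4) = 0.917414
(d) P(1 ≤ X ≤ 4) = 0.816148

We have X ~ Poisson(λ=2.29).

(a) Moments:
E[X] = 2.2900
Var(X) = 2.2900
σ = √Var(X) = 1.5133

(b) Point probability using PMF:
P(X = 1) = 0.231900

(c) Cumulative probability using CDF:
P(X ≤ 4) = F(4) = 0.917414

(d) Range probability:
P(1 ≤ X ≤ 4) = P(X ≤ 4) - P(X ≤ 0)
                   = F(4) - F(0)
                   = 0.917414 - 0.101266
                   = 0.816148

This means approximately 81.6% of outcomes fall in the interval [1, 4].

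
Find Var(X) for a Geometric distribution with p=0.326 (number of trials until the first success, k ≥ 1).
6.3420

We have X ~ Geometric(p=0.326) (number of trials until the first success, k ≥ 1).

For a Geometric distribution with p=0.326 (number of trials until the first success, k ≥ 1):
Var(X) = 6.3420

The variance measures the spread of the distribution around the mean.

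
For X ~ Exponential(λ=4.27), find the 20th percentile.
0.0523

We have X ~ Exponential(λ=4.27).

We want to find x such that P(X ≤ x) = 0.2.

This is the 20th percentile, which means 20% of values fall below this point.

Using the inverse CDF (quantile function):
x = F⁻¹(0.2) = 0.0523

Verification: P(X ≤ 0.0523) = 0.2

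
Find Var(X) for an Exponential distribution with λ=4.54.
0.0485

We have X ~ Exponential(λ=4.54).

For an Exponential distribution with λ=4.54:
Var(X) = 0.0485

The variance measures the spread of the distribution around the mean.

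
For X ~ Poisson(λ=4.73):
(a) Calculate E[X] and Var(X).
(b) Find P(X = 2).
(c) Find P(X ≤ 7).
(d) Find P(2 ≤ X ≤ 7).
(a) E[X] = 4.7300, Var(X) = 4.7300
(b) P(X = 2) = 0.098737
(c) P(X ≤ 7) = 0.893268
(d) P(2 ≤ X ≤ 7) = 0.842693

We have X ~ Poisson(λ=4.73).

(a) Moments:
E[X] = 4.7300
Var(X) = 4.7300
σ = √Var(X) = 2.1749

(b) Point probability using PMF:
P(X = 2) = 0.098737

(c) Cumulative probability using CDF:
P(X ≤ 7) = F(7) = 0.893268

(d) Range probability:
P(2 ≤ X ≤ 7) = P(X ≤ 7) - P(X ≤ 1)
                   = F(7) - F(1)
                   = 0.893268 - 0.050576
                   = 0.842693

This means approximately 84.3% of outcomes fall in the interval [2, 7].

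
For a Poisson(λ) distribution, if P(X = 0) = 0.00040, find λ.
λ = 7.8240

For a Poisson(λ) distribution, the PMF at 0 is:
P(X = 0) = λ^0 e^(-λ) / 0! = e^(-λ)

Given P(X = 0) = 0.00040:
e^(-λ) = 0.00040
-λ = ln(0.00040)
λ = -ln(0.00040) = 7.8240

Verification: e^(-7.8240) = 0.00040 ✓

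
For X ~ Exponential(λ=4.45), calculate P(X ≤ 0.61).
0.933762

We have X ~ Exponential(λ=4.45).

The CDF gives us P(X ≤ k).

Using the CDF:
P(X ≤ 0.61) = 0.933762

This means there's approximately a 93.4% chance that X is at most 0.61.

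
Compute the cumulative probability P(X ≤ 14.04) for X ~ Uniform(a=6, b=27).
0.382857

We have X ~ Uniform(a=6, b=27).

The CDF gives us P(X ≤ k).

Using the CDF:
P(X ≤ 14.04) = 0.382857

This means there's approximately a 38.3% chance that X is at most 14.04.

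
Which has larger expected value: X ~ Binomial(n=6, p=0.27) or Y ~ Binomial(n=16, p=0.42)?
Y has larger mean (6.7200 > 1.6200)

Compute the expected value for each distribution:

X ~ Binomial(n=6, p=0.27):
E[X] = 1.6200

Y ~ Binomial(n=16, p=0.42):
E[Y] = 6.7200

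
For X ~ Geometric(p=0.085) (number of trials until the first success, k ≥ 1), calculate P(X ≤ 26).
0.900700

We have X ~ Geometric(p=0.085) (number of trials until the first success, k ≥ 1).

The CDF gives us P(X ≤ k).

Using the CDF:
P(X ≤ 26) = 0.900700

This means there's approximately a 90.1% chance that X is at most 26.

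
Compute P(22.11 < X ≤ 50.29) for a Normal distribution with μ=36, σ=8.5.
0.902519

We have X ~ Normal(μ=36, σ=8.5).

To find P(22.11 < X ≤ 50.29), we use:
P(22.11 < X ≤ 50.29) = P(X ≤ 50.29) - P(X ≤ 22.11)
                 = F(50.29) - F(22.11)
                 = 0.953636 - 0.051117
                 = 0.902519

So there's approximately a 90.3% chance that X falls in this range.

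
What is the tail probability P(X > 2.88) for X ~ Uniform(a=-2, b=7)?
0.457778

We have X ~ Uniform(a=-2, b=7).

P(X > 2.88) = 1 - P(X ≤ 2.88)
                = 1 - F(2.88)
                = 1 - 0.542222
                = 0.457778

So there's approximately a 45.8% chance that X exceeds 2.88.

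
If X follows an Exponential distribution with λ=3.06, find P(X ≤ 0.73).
0.892879

We have X ~ Exponential(λ=3.06).

The CDF gives us P(X ≤ k).

Using the CDF:
P(X ≤ 0.73) = 0.892879

This means there's approximately a 89.3% chance that X is at most 0.73.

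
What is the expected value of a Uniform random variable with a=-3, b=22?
9.5000

We have X ~ Uniform(a=-3, b=22).

For a Uniform distribution with a=-3, b=22:
E[X] = 9.5000

This is the expected (average) value of X.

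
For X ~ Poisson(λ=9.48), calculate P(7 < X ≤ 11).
0.483377

We have X ~ Poisson(λ=9.48).

To find P(7 < X ≤ 11), we use:
P(7 < X ≤ 11) = P(X ≤ 11) - P(X ≤ 7)
                 = F(11) - F(7)
                 = 0.754119 - 0.270743
                 = 0.483377

So there's approximately a 48.3% chance that X falls in this range.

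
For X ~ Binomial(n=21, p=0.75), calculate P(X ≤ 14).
0.256370

We have X ~ Binomial(n=21, p=0.75).

The CDF gives us P(X ≤ k).

Using the CDF:
P(X ≤ 14) = 0.256370

This means there's approximately a 25.6% chance that X is at most 14.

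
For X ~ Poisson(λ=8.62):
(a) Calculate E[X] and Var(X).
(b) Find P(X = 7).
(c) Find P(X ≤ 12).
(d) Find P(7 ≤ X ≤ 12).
(a) E[X] = 8.6200, Var(X) = 8.6200
(b) P(X = 7) = 0.126620
(c) P(X ≤ 12) = 0.901653
(d) P(7 ≤ X ≤ 12) = 0.658040

We have X ~ Poisson(λ=8.62).

(a) Moments:
E[X] = 8.6200
Var(X) = 8.6200
σ = √Var(X) = 2.9360

(b) Point probability using PMF:
P(X = 7) = 0.126620

(c) Cumulative probability using CDF:
P(X ≤ 12) = F(12) = 0.901653

(d) Range probability:
P(7 ≤ X ≤ 12) = P(X ≤ 12) - P(X ≤ 6)
                   = F(12) - F(6)
                   = 0.901653 - 0.243614
                   = 0.658040

This means approximately 65.8% of outcomes fall in the interval [7, 12].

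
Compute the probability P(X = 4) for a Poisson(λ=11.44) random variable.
0.007677

We have X ~ Poisson(λ=11.44).

For a Poisson distribution, the PMF gives us the probability of each outcome.

Using the PMF formula:
P(X = 4) = 0.007677

Rounded to 4 decimal places: 0.0077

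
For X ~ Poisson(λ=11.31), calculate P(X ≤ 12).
0.654345

We have X ~ Poisson(λ=11.31).

The CDF gives us P(X ≤ k).

Using the CDF:
P(X ≤ 12) = 0.654345

This means there's approximately a 65.4% chance that X is at most 12.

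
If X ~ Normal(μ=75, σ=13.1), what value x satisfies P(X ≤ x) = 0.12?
59.6077

We have X ~ Normal(μ=75, σ=13.1).

We want to find x such that P(X ≤ x) = 0.12.

This is the 12th percentile, which means 12% of values fall below this point.

Using the inverse CDF (quantile function):
x = F⁻¹(0.12) = 59.6077

Verification: P(X ≤ 59.6077) = 0.12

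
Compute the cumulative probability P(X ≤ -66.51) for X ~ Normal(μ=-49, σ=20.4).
0.195354

We have X ~ Normal(μ=-49, σ=20.4).

The CDF gives us P(X ≤ k).

Using the CDF:
P(X ≤ -66.51) = 0.195354

This means there's approximately a 19.5% chance that X is at most -66.51.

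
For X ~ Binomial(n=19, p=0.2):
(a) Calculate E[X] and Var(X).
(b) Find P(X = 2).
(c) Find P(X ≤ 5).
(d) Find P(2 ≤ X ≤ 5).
(a) E[X] = 3.8000, Var(X) = 3.0400
(b) P(X = 2) = 0.154023
(c) P(X ≤ 5) = 0.836938
(d) P(2 ≤ X ≤ 5) = 0.754071

We have X ~ Binomial(n=19, p=0.2).

(a) Moments:
E[X] = 3.8000
Var(X) = 3.0400
σ = √Var(X) = 1.7436

(b) Point probability using PMF:
P(X = 2) = 0.154023

(c) Cumulative probability using CDF:
P(X ≤ 5) = F(5) = 0.836938

(d) Range probability:
P(2 ≤ X ≤ 5) = P(X ≤ 5) - P(X ≤ 1)
                   = F(5) - F(1)
                   = 0.836938 - 0.082866
                   = 0.754071

This means approximately 75.4% of outcomes fall in the interval [2, 5].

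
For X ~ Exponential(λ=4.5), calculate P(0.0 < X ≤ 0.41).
0.841975

We have X ~ Exponential(λ=4.5).

To find P(0.0 < X ≤ 0.41), we use:
P(0.0 < X ≤ 0.41) = P(X ≤ 0.41) - P(X ≤ 0.0)
                 = F(0.41) - F(0.0)
                 = 0.841975 - 0.000000
                 = 0.841975

So there's approximately a 84.2% chance that X falls in this range.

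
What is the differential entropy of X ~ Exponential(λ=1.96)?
0.3271 nats

We have X ~ Exponential(λ=1.96).

The differential entropy measures the uncertainty or information content of the distribution.

For an Exponential distribution with λ=1.96:
h(X) = 0.3271 nats

(In bits, this would be 0.4718 bits.)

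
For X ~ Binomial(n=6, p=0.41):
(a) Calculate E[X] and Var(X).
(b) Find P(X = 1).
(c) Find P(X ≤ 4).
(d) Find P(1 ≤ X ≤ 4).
(a) E[X] = 2.4600, Var(X) = 1.4514
(b) P(X = 1) = 0.175871
(c) P(X ≤ 4) = 0.954237
(d) P(1 ≤ X ≤ 4) = 0.912056

We have X ~ Binomial(n=6, p=0.41).

(a) Moments:
E[X] = 2.4600
Var(X) = 1.4514
σ = √Var(X) = 1.2047

(b) Point probability using PMF:
P(X = 1) = 0.175871

(c) Cumulative probability using CDF:
P(X ≤ 4) = F(4) = 0.954237

(d) Range probability:
P(1 ≤ X ≤ 4) = P(X ≤ 4) - P(X ≤ 0)
                   = F(4) - F(0)
                   = 0.954237 - 0.042181
                   = 0.912056

This means approximately 91.2% of outcomes fall in the interval [1, 4].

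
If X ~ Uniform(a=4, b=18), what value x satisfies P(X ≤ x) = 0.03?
4.4200

We have X ~ Uniform(a=4, b=18).

We want to find x such that P(X ≤ x) = 0.03.

This is the 3rd percentile, which means 3% of values fall below this point.

Using the inverse CDF (quantile function):
x = F⁻¹(0.03) = 4.4200

Verification: P(X ≤ 4.4200) = 0.03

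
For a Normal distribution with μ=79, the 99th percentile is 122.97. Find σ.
σ = 18.9009

For X ~ Normal(μ, σ), the p-th percentile satisfies x = μ + z_p × σ,
where z_p = Φ⁻¹(p) is the standard normal quantile.

Step 1: z_{0.99} = Φ⁻¹(0.99) = 2.3263

Step 2: Solve for σ:
122.97 = 79 + 2.3263 × σ
σ = (122.97 - 79) / 2.3263
σ = 43.97 / 2.3263
σ = 18.9009

Verification: μ + z × σ = 79 + 2.3263 × 18.9009 = 122.97 ✓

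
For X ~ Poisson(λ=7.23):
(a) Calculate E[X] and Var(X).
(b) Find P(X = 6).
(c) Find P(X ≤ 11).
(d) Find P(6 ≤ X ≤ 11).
(a) E[X] = 7.2300, Var(X) = 7.2300
(b) P(X = 6) = 0.143730
(c) P(X ≤ 11) = 0.935570
(d) P(6 ≤ X ≤ 11) = 0.663267

We have X ~ Poisson(λ=7.23).

(a) Moments:
E[X] = 7.2300
Var(X) = 7.2300
σ = √Var(X) = 2.6889

(b) Point probability using PMF:
P(X = 6) = 0.143730

(c) Cumulative probability using CDF:
P(X ≤ 11) = F(11) = 0.935570

(d) Range probability:
P(6 ≤ X ≤ 11) = P(X ≤ 11) - P(X ≤ 5)
                   = F(11) - F(5)
                   = 0.935570 - 0.272303
                   = 0.663267

This means approximately 66.3% of outcomes fall in the interval [6, 11].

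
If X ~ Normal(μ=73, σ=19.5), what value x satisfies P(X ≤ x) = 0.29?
62.2090

We have X ~ Normal(μ=73, σ=19.5).

We want to find x such that P(X ≤ x) = 0.29.

This is the 29th percentile, which means 29% of values fall below this point.

Using the inverse CDF (quantile function):
x = F⁻¹(0.29) = 62.2090

Verification: P(X ≤ 62.2090) = 0.29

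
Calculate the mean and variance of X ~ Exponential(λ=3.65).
E[X] = 0.2740, Var(X) = 0.0751

We have X ~ Exponential(λ=3.65).

For an Exponential distribution with λ=3.65:

Expected value:
E[X] = 0.2740

Variance:
Var(X) = 0.0751

Standard deviation:
σ = √Var(X) = 0.2740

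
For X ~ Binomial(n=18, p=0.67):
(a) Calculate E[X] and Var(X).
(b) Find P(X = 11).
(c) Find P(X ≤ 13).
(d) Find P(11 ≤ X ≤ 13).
(a) E[X] = 12.0600, Var(X) = 3.9798
(b) P(X = 11) = 0.165644
(c) P(X ≤ 13) = 0.759756
(d) P(11 ≤ X ≤ 13) = 0.545655

We have X ~ Binomial(n=18, p=0.67).

(a) Moments:
E[X] = 12.0600
Var(X) = 3.9798
σ = √Var(X) = 1.9949

(b) Point probability using PMF:
P(X = 11) = 0.165644

(c) Cumulative probability using CDF:
P(X ≤ 13) = F(13) = 0.759756

(d) Range probability:
P(11 ≤ X ≤ 13) = P(X ≤ 13) - P(X ≤ 10)
                   = F(13) - F(10)
                   = 0.759756 - 0.214101
                   = 0.545655

This means approximately 54.6% of outcomes fall in the interval [11, 13].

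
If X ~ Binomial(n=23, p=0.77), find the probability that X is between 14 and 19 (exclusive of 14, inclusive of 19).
0.748163

We have X ~ Binomial(n=23, p=0.77).

To find P(14 < X ≤ 19), we use:
P(14 < X ≤ 19) = P(X ≤ 19) - P(X ≤ 14)
                 = F(19) - F(14)
                 = 0.809724 - 0.061561
                 = 0.748163

So there's approximately a 74.8% chance that X falls in this range.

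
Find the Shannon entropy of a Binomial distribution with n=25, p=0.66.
2.2794 nats

We have X ~ Binomial(n=25, p=0.66).

The Shannon entropy measures the uncertainty or information content of the distribution.

For a Binomial distribution with n=25, p=0.66:
H(X) = 2.2794 nats

(In bits, this would be 3.2884 bits.)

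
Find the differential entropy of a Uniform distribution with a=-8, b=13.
3.0445 nats

We have X ~ Uniform(a=-8, b=13).

The differential entropy measures the uncertainty or information content of the distribution.

For a Uniform distribution with a=-8, b=13:
h(X) = 3.0445 nats

(In bits, this would be 4.3923 bits.)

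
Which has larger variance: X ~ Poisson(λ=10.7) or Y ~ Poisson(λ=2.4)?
X has larger variance (10.7000 > 2.4000)

Compute the variance for each distribution:

X ~ Poisson(λ=10.7):
Var(X) = 10.7000

Y ~ Poisson(λ=2.4):
Var(Y) = 2.4000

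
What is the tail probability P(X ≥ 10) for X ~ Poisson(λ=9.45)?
0.471666

We have X ~ Poisson(λ=9.45).

For discrete distributions, P(X ≥ 10) = 1 - P(X ≤ 9).

P(X ≤ 9) = 0.528334
P(X ≥ 10) = 1 - 0.528334 = 0.471666

So there's approximately a 47.2% chance that X is at least 10.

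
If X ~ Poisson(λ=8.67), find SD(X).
2.9445

We have X ~ Poisson(λ=8.67).

For a Poisson distribution with λ=8.67:
σ = √Var(X) = 2.9445

The standard deviation is the square root of the variance.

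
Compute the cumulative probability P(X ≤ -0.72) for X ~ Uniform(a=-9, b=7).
0.517500

We have X ~ Uniform(a=-9, b=7).

The CDF gives us P(X ≤ k).

Using the CDF:
P(X ≤ -0.72) = 0.517500

This means there's approximately a 51.7% chance that X is at most -0.72.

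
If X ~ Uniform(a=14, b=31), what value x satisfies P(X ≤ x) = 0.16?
16.7200

We have X ~ Uniform(a=14, b=31).

We want to find x such that P(X ≤ x) = 0.16.

This is the 16th percentile, which means 16% of values fall below this point.

Using the inverse CDF (quantile function):
x = F⁻¹(0.16) = 16.7200

Verification: P(X ≤ 16.7200) = 0.16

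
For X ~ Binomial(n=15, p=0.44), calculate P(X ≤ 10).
0.978875

We have X ~ Binomial(n=15, p=0.44).

The CDF gives us P(X ≤ k).

Using the CDF:
P(X ≤ 10) = 0.978875

This means there's approximately a 97.9% chance that X is at most 10.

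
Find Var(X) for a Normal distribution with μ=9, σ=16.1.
259.2100

We have X ~ Normal(μ=9, σ=16.1).

For a Normal distribution with μ=9, σ=16.1:
Var(X) = 259.2100

The variance measures the spread of the distribution around the mean.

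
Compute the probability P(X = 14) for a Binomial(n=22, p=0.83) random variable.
0.016426

We have X ~ Binomial(n=22, p=0.83).

For a Binomial distribution, the PMF gives us the probability of each outcome.

Using the PMF formula:
P(X = 14) = 0.016426

Rounded to 4 decimal places: 0.0164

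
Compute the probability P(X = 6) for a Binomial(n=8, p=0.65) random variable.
0.258687

We have X ~ Binomial(n=8, p=0.65).

For a Binomial distribution, the PMF gives us the probability of each outcome.

Using the PMF formula:
P(X = 6) = 0.258687

Rounded to 4 decimal places: 0.2587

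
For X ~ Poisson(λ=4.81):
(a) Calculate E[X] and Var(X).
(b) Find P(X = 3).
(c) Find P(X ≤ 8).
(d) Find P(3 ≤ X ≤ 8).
(a) E[X] = 4.8100, Var(X) = 4.8100
(b) P(X = 3) = 0.151122
(c) P(X ≤ 8) = 0.943606
(d) P(3 ≤ X ≤ 8) = 0.802012

We have X ~ Poisson(λ=4.81).

(a) Moments:
E[X] = 4.8100
Var(X) = 4.8100
σ = √Var(X) = 2.1932

(b) Point probability using PMF:
P(X = 3) = 0.151122

(c) Cumulative probability using CDF:
P(X ≤ 8) = F(8) = 0.943606

(d) Range probability:
P(3 ≤ X ≤ 8) = P(X ≤ 8) - P(X ≤ 2)
                   = F(8) - F(2)
                   = 0.943606 - 0.141594
                   = 0.802012

This means approximately 80.2% of outcomes fall in the interval [3, 8].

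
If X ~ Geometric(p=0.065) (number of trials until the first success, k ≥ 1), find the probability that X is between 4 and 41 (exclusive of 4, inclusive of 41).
0.700696

We have X ~ Geometric(p=0.065) (number of trials until the first success, k ≥ 1).

To find P(4 < X ≤ 41), we use:
P(4 < X ≤ 41) = P(X ≤ 41) - P(X ≤ 4)
                 = F(41) - F(4)
                 = 0.936427 - 0.235731
                 = 0.700696

So there's approximately a 70.1% chance that X falls in this range.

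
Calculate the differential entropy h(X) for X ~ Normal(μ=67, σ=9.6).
3.6807 nats

We have X ~ Normal(μ=67, σ=9.6).

The differential entropy measures the uncertainty or information content of the distribution.

For a Normal distribution with μ=67, σ=9.6:
h(X) = 3.6807 nats

(In bits, this would be 5.3101 bits.)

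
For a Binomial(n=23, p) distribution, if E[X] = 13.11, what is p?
p = 0.57

For a Binomial(n, p) distribution:
E[X] = n × p

Given n = 23 and E[X] = 13.11:
13.11 = 23 × p
p = 13.11 / 23 = 0.57

Verification: Binomial(23, 0.57) has E[X] = 13.11 ✓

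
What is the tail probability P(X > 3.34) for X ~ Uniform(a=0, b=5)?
0.332000

We have X ~ Uniform(a=0, b=5).

P(X > 3.34) = 1 - P(X ≤ 3.34)
                = 1 - F(3.34)
                = 1 - 0.668000
                = 0.332000

So there's approximately a 33.2% chance that X exceeds 3.34.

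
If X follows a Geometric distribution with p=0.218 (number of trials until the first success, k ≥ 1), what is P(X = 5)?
0.081524

We have X ~ Geometric(p=0.218) (number of trials until the first success, k ≥ 1).

For a Geometric distribution, the PMF gives us the probability of each outcome.

Using the PMF formula:
P(X = 5) = 0.081524

Rounded to 4 decimal places: 0.0815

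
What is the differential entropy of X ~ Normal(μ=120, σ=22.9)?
4.5501 nats

We have X ~ Normal(μ=120, σ=22.9).

The differential entropy measures the uncertainty or information content of the distribution.

For a Normal distribution with μ=120, σ=22.9:
h(X) = 4.5501 nats

(In bits, this would be 6.5644 bits.)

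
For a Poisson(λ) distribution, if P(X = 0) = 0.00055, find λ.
λ = 7.5056

For a Poisson(λ) distribution, the PMF at 0 is:
P(X = 0) = λ^0 e^(-λ) / 0! = e^(-λ)

Given P(X = 0) = 0.00055:
e^(-λ) = 0.00055
-λ = ln(0.00055)
λ = -ln(0.00055) = 7.5056

Verification: e^(-7.5056) = 0.00055 ✓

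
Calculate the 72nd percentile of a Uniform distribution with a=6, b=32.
24.7200

We have X ~ Uniform(a=6, b=32).

We want to find x such that P(X ≤ x) = 0.72.

This is the 72nd percentile, which means 72% of values fall below this point.

Using the inverse CDF (quantile function):
x = F⁻¹(0.72) = 24.7200

Verification: P(X ≤ 24.7200) = 0.72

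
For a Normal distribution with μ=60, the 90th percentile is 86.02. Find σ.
σ = 20.3035

For X ~ Normal(μ, σ), the p-th percentile satisfies x = μ + z_p × σ,
where z_p = Φ⁻¹(p) is the standard normal quantile.

Step 1: z_{0.9} = Φ⁻¹(0.9) = 1.2816

Step 2: Solve for σ:
86.02 = 60 + 1.2816 × σ
σ = (86.02 - 60) / 1.2816
σ = 26.02 / 1.2816
σ = 20.3035

Verification: μ + z × σ = 60 + 1.2816 × 20.3035 = 86.02 ✓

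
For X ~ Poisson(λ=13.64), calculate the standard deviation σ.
3.6932

We have X ~ Poisson(λ=13.64).

For a Poisson distribution with λ=13.64:
σ = √Var(X) = 3.6932

The standard deviation is the square root of the variance.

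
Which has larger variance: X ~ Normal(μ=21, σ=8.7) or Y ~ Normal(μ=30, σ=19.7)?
Y has larger variance (388.0900 > 75.6900)

Compute the variance for each distribution:

X ~ Normal(μ=21, σ=8.7):
Var(X) = 75.6900

Y ~ Normal(μ=30, σ=19.7):
Var(Y) = 388.0900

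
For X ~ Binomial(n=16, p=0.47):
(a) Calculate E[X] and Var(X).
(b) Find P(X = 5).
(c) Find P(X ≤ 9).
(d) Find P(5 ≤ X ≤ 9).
(a) E[X] = 7.5200, Var(X) = 3.9856
(b) P(X = 5) = 0.092855
(c) P(X ≤ 9) = 0.839270
(d) P(5 ≤ X ≤ 9) = 0.776257

We have X ~ Binomial(n=16, p=0.47).

(a) Moments:
E[X] = 7.5200
Var(X) = 3.9856
σ = √Var(X) = 1.9964

(b) Point probability using PMF:
P(X = 5) = 0.092855

(c) Cumulative probability using CDF:
P(X ≤ 9) = F(9) = 0.839270

(d) Range probability:
P(5 ≤ X ≤ 9) = P(X ≤ 9) - P(X ≤ 4)
                   = F(9) - F(4)
                   = 0.839270 - 0.063013
                   = 0.776257

This means approximately 77.6% of outcomes fall in the interval [5, 9].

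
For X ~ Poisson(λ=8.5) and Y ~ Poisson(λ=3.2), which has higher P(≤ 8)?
Y has higher probability (P(Y ≤ 8) = 0.9943 > P(X ≤ 8) = 0.5231)

Compute P(≤ 8) for each distribution:

X ~ Poisson(λ=8.5):
P(X ≤ 8) = 0.5231

Y ~ Poisson(λ=3.2):
P(Y ≤ 8) = 0.9943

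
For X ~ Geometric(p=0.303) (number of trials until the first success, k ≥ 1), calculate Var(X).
7.5918

We have X ~ Geometric(p=0.303) (number of trials until the first success, k ≥ 1).

For a Geometric distribution with p=0.303 (number of trials until the first success, k ≥ 1):
Var(X) = 7.5918

The variance measures the spread of the distribution around the mean.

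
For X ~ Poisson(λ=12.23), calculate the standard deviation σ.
3.4971

We have X ~ Poisson(λ=12.23).

For a Poisson distribution with λ=12.23:
σ = √Var(X) = 3.4971

The standard deviation is the square root of the variance.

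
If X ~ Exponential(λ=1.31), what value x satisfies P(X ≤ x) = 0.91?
1.8381

We have X ~ Exponential(λ=1.31).

We want to find x such that P(X ≤ x) = 0.91.

This is the 91st percentile, which means 91% of values fall below this point.

Using the inverse CDF (quantile function):
x = F⁻¹(0.91) = 1.8381

Verification: P(X ≤ 1.8381) = 0.91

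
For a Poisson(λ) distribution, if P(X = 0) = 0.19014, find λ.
λ = 1.6600

For a Poisson(λ) distribution, the PMF at 0 is:
P(X = 0) = λ^0 e^(-λ) / 0! = e^(-λ)

Given P(X = 0) = 0.19014:
e^(-λ) = 0.19014
-λ = ln(0.19014)
λ = -ln(0.19014) = 1.6600

Verification: e^(-1.6600) = 0.19014 ✓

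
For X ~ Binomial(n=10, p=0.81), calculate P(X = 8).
0.301023

We have X ~ Binomial(n=10, p=0.81).

For a Binomial distribution, the PMF gives us the probability of each outcome.

Using the PMF formula:
P(X = 8) = 0.301023

Rounded to 4 decimal places: 0.3010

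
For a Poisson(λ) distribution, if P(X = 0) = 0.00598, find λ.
λ = 5.1193

For a Poisson(λ) distribution, the PMF at 0 is:
P(X = 0) = λ^0 e^(-λ) / 0! = e^(-λ)

Given P(X = 0) = 0.00598:
e^(-λ) = 0.00598
-λ = ln(0.00598)
λ = -ln(0.00598) = 5.1193

Verification: e^(-5.1193) = 0.00598 ✓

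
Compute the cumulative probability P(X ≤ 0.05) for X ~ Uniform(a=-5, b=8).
0.388462

We have X ~ Uniform(a=-5, b=8).

The CDF gives us P(X ≤ k).

Using the CDF:
P(X ≤ 0.05) = 0.388462

This means there's approximately a 38.8% chance that X is at most 0.05.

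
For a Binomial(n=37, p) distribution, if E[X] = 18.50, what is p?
p = 0.5

For a Binomial(n, p) distribution:
E[X] = n × p

Given n = 37 and E[X] = 18.50:
18.50 = 37 × p
p = 18.50 / 37 = 0.5

Verification: Binomial(37, 0.5) has E[X] = 18.50 ✓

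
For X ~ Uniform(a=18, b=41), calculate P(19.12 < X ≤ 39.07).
0.867391

We have X ~ Uniform(a=18, b=41).

To find P(19.12 < X ≤ 39.07), we use:
P(19.12 < X ≤ 39.07) = P(X ≤ 39.07) - P(X ≤ 19.12)
                 = F(39.07) - F(19.12)
                 = 0.916087 - 0.048696
                 = 0.867391

So there's approximately a 86.7% chance that X falls in this range.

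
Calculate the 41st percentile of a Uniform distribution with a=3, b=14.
7.5100

We have X ~ Uniform(a=3, b=14).

We want to find x such that P(X ≤ x) = 0.41.

This is the 41st percentile, which means 41% of values fall below this point.

Using the inverse CDF (quantile function):
x = F⁻¹(0.41) = 7.5100

Verification: P(X ≤ 7.5100) = 0.41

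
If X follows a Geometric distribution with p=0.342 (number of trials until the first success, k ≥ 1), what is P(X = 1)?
0.342000

We have X ~ Geometric(p=0.342) (number of trials until the first success, k ≥ 1).

For a Geometric distribution, the PMF gives us the probability of each outcome.

Using the PMF formula:
P(X = 1) = 0.342000

Rounded to 4 decimal places: 0.3420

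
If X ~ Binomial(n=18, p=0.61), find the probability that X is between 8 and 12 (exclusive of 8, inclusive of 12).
0.649160

We have X ~ Binomial(n=18, p=0.61).

To find P(8 < X ≤ 12), we use:
P(8 < X ≤ 12) = P(X ≤ 12) - P(X ≤ 8)
                 = F(12) - F(8)
                 = 0.765487 - 0.116328
                 = 0.649160

So there's approximately a 64.9% chance that X falls in this range.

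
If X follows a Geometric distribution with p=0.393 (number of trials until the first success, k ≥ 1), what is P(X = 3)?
0.144800

We have X ~ Geometric(p=0.393) (number of trials until the first success, k ≥ 1).

For a Geometric distribution, the PMF gives us the probability of each outcome.

Using the PMF formula:
P(X = 3) = 0.144800

Rounded to 4 decimal places: 0.1448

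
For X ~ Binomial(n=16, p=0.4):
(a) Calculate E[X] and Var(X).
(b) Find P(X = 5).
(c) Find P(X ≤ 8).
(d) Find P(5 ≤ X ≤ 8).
(a) E[X] = 6.4000, Var(X) = 3.8400
(b) P(X = 5) = 0.162273
(c) P(X ≤ 8) = 0.857730
(d) P(5 ≤ X ≤ 8) = 0.691163

We have X ~ Binomial(n=16, p=0.4).

(a) Moments:
E[X] = 6.4000
Var(X) = 3.8400
σ = √Var(X) = 1.9596

(b) Point probability using PMF:
P(X = 5) = 0.162273

(c) Cumulative probability using CDF:
P(X ≤ 8) = F(8) = 0.857730

(d) Range probability:
P(5 ≤ X ≤ 8) = P(X ≤ 8) - P(X ≤ 4)
                   = F(8) - F(4)
                   = 0.857730 - 0.166567
                   = 0.691163

This means approximately 69.1% of outcomes fall in the interval [5, 8].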